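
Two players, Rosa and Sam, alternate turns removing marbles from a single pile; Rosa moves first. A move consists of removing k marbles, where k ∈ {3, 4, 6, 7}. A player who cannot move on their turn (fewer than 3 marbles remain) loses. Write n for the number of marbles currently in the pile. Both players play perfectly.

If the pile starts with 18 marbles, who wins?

Rosa wins.

Classify positions by backward induction: terminal positions (no move available) are L. From any other position, the mover wins iff some move reaches an L.
n=0: no move → L
n=1: no move → L
n=2: no move → L
n=3: →0(L), so W
n=4: →1(L), so W
n=5: →2(L), so W
n=6: →2(L), so W
n=7: →1(L), so W
n=8: →2(L), so W
n=9: →2(L), so W
n=10: →7(W), 6(W), 4(W), 3(W) — all W, so L
n=11: →8(W), 7(W), 5(W), 4(W) — all W, so L
n=12: →9(W), 8(W), 6(W), 5(W) — all W, so L
n=13: →10(L), so W
n=14: →11(L), so W
n=15: →12(L), so W
n=16: →12(L), so W
n=17: →11(L), so W
n=18: →12(L), so W
From 18 Rosa can remove 6, leaving 12, reaching an L position.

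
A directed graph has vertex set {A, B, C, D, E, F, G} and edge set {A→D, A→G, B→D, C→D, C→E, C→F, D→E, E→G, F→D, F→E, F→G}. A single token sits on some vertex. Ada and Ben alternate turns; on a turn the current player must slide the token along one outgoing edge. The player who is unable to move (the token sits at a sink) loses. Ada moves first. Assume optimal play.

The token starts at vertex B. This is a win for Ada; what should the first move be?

Build the W/L table. Terminal = L. A non-terminal position is W if it has a move to some L; otherwise it is L.
Every edge goes from a vertex to one that appears earlier in the order G, E, D, F, C, B, A, so processing vertices in that order labels each vertex after all of its successors.
G: no outgoing edge → L
E: reaches L-position G → W
D: only reaches E(W), which is W → L
F: reaches L-position D → W
C: reaches L-position D → W
B: reaches L-position D → W
A: reaches L-position D → W
From B, the L positions reachable in one move are: D.

Move to D.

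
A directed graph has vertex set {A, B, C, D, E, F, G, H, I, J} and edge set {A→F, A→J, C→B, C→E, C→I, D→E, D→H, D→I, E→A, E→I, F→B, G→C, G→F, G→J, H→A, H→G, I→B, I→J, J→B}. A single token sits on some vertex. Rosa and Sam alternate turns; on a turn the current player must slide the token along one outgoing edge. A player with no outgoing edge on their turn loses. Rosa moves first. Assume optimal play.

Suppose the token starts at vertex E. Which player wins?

Work bottom-up. With no move the player to move loses. Otherwise the position is W if at least one move leads to an L position for the opponent, and L if every move leads to a W.
Every edge goes from a vertex to one that appears earlier in the order B, F, J, I, A, E, C, G, H, D, so processing vertices in that order labels each vertex after all of its successors.
B: no outgoing edge → L
F: W (go to B, an L position)
J: W (go to B, an L position)
I: W (go to B, an L position)
A: L (options J(W), F(W) are all W)
E: W (go to A, an L position)
C: W (go to B, an L position)
G: L (options C(W), J(W), F(W) are all W)
H: W (go to G, an L position)
D: L (options H(W), E(W), I(W) are all W)
The starting position E is W: Rosa should move to A, handing over an L position.

Rosa wins.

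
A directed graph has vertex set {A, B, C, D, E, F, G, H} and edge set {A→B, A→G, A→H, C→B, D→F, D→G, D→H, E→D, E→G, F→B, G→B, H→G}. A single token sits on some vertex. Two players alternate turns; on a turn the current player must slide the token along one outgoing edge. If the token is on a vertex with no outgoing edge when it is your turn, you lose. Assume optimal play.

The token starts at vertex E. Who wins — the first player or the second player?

The second player wins.

Label each position W (a win for the player to move) or L (a loss). A position with no legal move is L; any other position is W exactly when some move reaches an L, and L when every move reaches a W.
Every edge goes from a vertex to one that appears earlier in the order B, G, F, H, A, D, C, E, so processing vertices in that order labels each vertex after all of its successors.
B: no outgoing edge → L
G: reaches L-position B → W
F: reaches L-position B → W
H: only reaches G(W), which is W → L
A: reaches L-position H → W
D: reaches L-position H → W
C: reaches L-position B → W
E: only reaches D(W), G(W), all W → L
Every move from E reaches a W position, so the mover loses.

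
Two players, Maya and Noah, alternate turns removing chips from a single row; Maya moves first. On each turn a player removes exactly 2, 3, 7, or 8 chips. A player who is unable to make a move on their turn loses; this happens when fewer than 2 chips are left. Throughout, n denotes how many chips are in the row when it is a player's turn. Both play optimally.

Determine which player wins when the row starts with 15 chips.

Noah wins.

Work bottom-up. With no move the player to move loses. Otherwise the position is W if at least one move leads to an L position for the opponent, and L if every move leads to a W.
n=0: no move → L
n=1: no move → L
n=2: →0(L), so W
n=3: →1(L), so W
n=4: →1(L), so W
n=5: →3(W), 2(W) — all W, so L
n=6: →4(W), 3(W) — all W, so L
n=7: →5(L), so W
n=8: →6(L), so W
n=9: →6(L), so W
n=10: →8(W), 7(W), 3(W), 2(W) — all W, so L
n=11: →9(W), 8(W), 4(W), 3(W) — all W, so L
n=12: →10(L), so W
n=13: →11(L), so W
n=14: →11(L), so W
n=15: →13(W), 12(W), 8(W), 7(W) — all W, so L
Every move from 15 reaches a W position, so the mover loses.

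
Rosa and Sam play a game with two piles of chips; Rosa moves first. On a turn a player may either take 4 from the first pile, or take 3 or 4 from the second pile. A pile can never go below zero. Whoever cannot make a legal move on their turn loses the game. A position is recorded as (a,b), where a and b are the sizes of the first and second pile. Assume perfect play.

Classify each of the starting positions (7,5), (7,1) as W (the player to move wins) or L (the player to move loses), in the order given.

(7,5): L, (7,1): W

Classify positions by backward induction: terminal positions (no move available) are L. From any other position, the mover wins iff some move reaches an L.
No move ever increases a pile, so every position that can arise here has a ≤ 7 and b ≤ 5; it is enough to label the cells with 0 ≤ a ≤ 7 and 0 ≤ b ≤ 5.
Every move lowers a or b (never raises either), so fill the grid row by row in increasing a, and left to right within a row: each cell's successors are then already labelled.
      b=0  b=1  b=2  b=3  b=4  b=5
a=0:    L    L    L    W    W    W
a=1:    L    L    L    W    W    W
a=2:    L    L    L    W    W    W
a=3:    L    L    L    W    W    W
a=4:    W    W    W    L    L    L
a=5:    W    W    W    L    L    L
a=6:    W    W    W    L    L    L
a=7:    W    W    W    L    L    L
Cells with no legal move (terminal, hence L): (0,0), (0,1), (0,2), (1,0), (1,1), (1,2), (2,0), (2,1), (2,2), (3,0), (3,1), (3,2).
The remaining L cells, each justified by listing all of its moves:
(4,3): moves to (0,3)(W), (4,0)(W); every one is W ⇒ L
(4,4): moves to (0,4)(W), (4,1)(W), (4,0)(W); every one is W ⇒ L
(4,5): moves to (0,5)(W), (4,2)(W), (4,1)(W); every one is W ⇒ L
(5,3): moves to (1,3)(W), (5,0)(W); every one is W ⇒ L
(5,4): moves to (1,4)(W), (5,1)(W), (5,0)(W); every one is W ⇒ L
(5,5): moves to (1,5)(W), (5,2)(W), (5,1)(W); every one is W ⇒ L
(6,3): moves to (2,3)(W), (6,0)(W); every one is W ⇒ L
(6,4): moves to (2,4)(W), (6,1)(W), (6,0)(W); every one is W ⇒ L
(6,5): moves to (2,5)(W), (6,2)(W), (6,1)(W); every one is W ⇒ L
(7,3): moves to (3,3)(W), (7,0)(W); every one is W ⇒ L
(7,4): moves to (3,4)(W), (7,1)(W), (7,0)(W); every one is W ⇒ L
(7,5): moves to (3,5)(W), (7,2)(W), (7,1)(W); every one is W ⇒ L
Every other cell has at least one move into one of the L cells above, so it is W.
(7,5): one of the L cells justified above, so L
(7,1): the move to (3,1) reaches an L cell, so W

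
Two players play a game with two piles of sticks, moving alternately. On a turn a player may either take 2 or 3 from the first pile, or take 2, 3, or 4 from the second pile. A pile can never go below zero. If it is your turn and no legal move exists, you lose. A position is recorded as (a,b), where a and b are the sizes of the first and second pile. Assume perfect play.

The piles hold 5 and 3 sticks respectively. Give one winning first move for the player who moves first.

Move to (3,3).

Use the standard recursion: the mover loses at a terminal position; elsewhere, the mover wins exactly when some move hands the opponent an L position.
No move ever increases a pile, so every position that can arise here has a ≤ 5 and b ≤ 3; it is enough to label the cells with 0 ≤ a ≤ 5 and 0 ≤ b ≤ 3.
Every move lowers a or b (never raises either), so fill the grid row by row in increasing a, and left to right within a row: each cell's successors are then already labelled.
      b=0  b=1  b=2  b=3
a=0:    L    L    W    W
a=1:    L    L    W    W
a=2:    W    W    L    L
a=3:    W    W    L    L
a=4:    W    W    W    W
a=5:    L    L    W    W
Cells with no legal move (terminal, hence L): (0,0), (0,1), (1,0), (1,1).
The remaining L cells, each justified by listing all of its moves:
(2,2): →(0,2)(W), (2,0)(W) — all W, so L
(2,3): →(0,3)(W), (2,1)(W), (2,0)(W) — all W, so L
(3,2): →(1,2)(W), (0,2)(W), (3,0)(W) — all W, so L
(3,3): →(1,3)(W), (0,3)(W), (3,1)(W), (3,0)(W) — all W, so L
(5,0): →(3,0)(W), (2,0)(W) — all W, so L
(5,1): →(3,1)(W), (2,1)(W) — all W, so L
Every other cell has at least one move into one of the L cells above, so it is W.
From (5,3), the L positions reachable in one move are: (3,3), (2,3), (5,1), (5,0). Any move reaching one of these is winning.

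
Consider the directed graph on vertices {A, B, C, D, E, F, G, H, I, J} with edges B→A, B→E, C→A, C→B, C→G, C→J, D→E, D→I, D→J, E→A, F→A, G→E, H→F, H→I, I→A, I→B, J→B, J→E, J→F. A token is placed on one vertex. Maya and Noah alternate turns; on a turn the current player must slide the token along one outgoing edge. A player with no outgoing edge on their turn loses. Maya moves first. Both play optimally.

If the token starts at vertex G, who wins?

Work bottom-up. With no move the player to move loses. Otherwise the position is W if at least one move leads to an L position for the opponent, and L if every move leads to a W.
Every edge goes from a vertex to one that appears earlier in the order A, E, F, B, I, J, D, G, H, C, so processing vertices in that order labels each vertex after all of its successors.
A: no outgoing edge → L
E: reaches L-position A → W
F: reaches L-position A → W
B: reaches L-position A → W
I: reaches L-position A → W
J: only reaches B(W), F(W), E(W), all W → L
D: reaches L-position J → W
G: only reaches E(W), which is W → L
H: only reaches I(W), F(W), all W → L
C: reaches L-position G → W
Every move from G reaches a W position, so the mover loses.

Noah wins.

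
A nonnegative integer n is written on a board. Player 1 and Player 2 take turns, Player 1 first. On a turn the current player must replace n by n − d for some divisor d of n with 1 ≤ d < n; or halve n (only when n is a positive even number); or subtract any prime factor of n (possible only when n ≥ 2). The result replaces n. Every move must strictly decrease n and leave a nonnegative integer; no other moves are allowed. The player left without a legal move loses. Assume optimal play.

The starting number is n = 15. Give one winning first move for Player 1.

Move to 14.

Label each position W (a win for the player to move) or L (a loss). A position with no legal move is L; any other position is W exactly when some move reaches an L, and L when every move reaches a W.
n=0: no move → L
n=1: no move → L
n=2: W (go to 0, an L position)
n=3: W (go to 0, an L position)
n=4: L (options 2(W), 3(W) are all W)
n=5: W (go to 0, an L position)
n=6: W (go to 4, an L position)
n=7: W (go to 0, an L position)
n=8: W (go to 4, an L position)
n=9: L (options 6(W), 8(W) are all W)
n=10: W (go to 9, an L position)
n=11: W (go to 0, an L position)
n=12: W (go to 9, an L position)
n=13: W (go to 0, an L position)
n=14: L (options 7(W), 12(W), 13(W) are all W)
n=15: W (go to 14, an L position)
From 15, the L positions reachable in one move are: 14.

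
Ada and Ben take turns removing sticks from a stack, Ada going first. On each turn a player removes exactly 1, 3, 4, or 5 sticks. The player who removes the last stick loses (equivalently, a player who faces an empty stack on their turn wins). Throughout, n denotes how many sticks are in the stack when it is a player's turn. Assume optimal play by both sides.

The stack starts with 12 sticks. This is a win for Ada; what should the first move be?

Use the standard recursion: the mover wins at a terminal position; elsewhere, the mover wins exactly when some move hands the opponent an L position.
n=0: no move; the opponent has just taken the last stick and therefore loses → W
n=1: L (sole option 0(W) is W)
n=2: W (go to 1, an L position)
n=3: L (options 2(W), 0(W) are all W)
n=4: W (go to 3, an L position)
n=5: W (go to 1, an L position)
n=6: W (go to 3, an L position)
n=7: W (go to 3, an L position)
n=8: W (go to 3, an L position)
n=9: L (options 8(W), 6(W), 5(W), 4(W) are all W)
n=10: W (go to 9, an L position)
n=11: L (options 10(W), 8(W), 7(W), 6(W) are all W)
n=12: W (go to 11, an L position)
From 12, the L positions reachable in one move are: 11, 9. Any move reaching one of these is winning.

Remove 1, leaving 11.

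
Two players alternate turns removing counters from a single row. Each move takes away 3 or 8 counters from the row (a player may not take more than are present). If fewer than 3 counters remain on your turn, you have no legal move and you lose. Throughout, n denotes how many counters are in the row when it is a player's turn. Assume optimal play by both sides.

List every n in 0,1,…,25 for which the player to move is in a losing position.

Use the standard recursion: the mover loses at a terminal position; elsewhere, the mover wins exactly when some move hands the opponent an L position.
n=0: no move → L
n=1: no move → L
n=2: no move → L
n=3: can move to 0, which is L ⇒ W
n=4: can move to 1, which is L ⇒ W
n=5: can move to 2, which is L ⇒ W
n=6: the only move is to 3(W), a W ⇒ L
n=7: the only move is to 4(W), a W ⇒ L
n=8: can move to 0, which is L ⇒ W
n=9: can move to 6, which is L ⇒ W
n=10: can move to 7, which is L ⇒ W
n=11: moves to 8(W), 3(W); every one is W ⇒ L
n=12: moves to 9(W), 4(W); every one is W ⇒ L
n=13: moves to 10(W), 5(W); every one is W ⇒ L
n=14: can move to 11, which is L ⇒ W
n=15: can move to 12, which is L ⇒ W
n=16: can move to 13, which is L ⇒ W
n=17: moves to 14(W), 9(W); every one is W ⇒ L
n=18: moves to 15(W), 10(W); every one is W ⇒ L
n=19: can move to 11, which is L ⇒ W
n=20: can move to 17, which is L ⇒ W
n=21: can move to 18, which is L ⇒ W
n=22: moves to 19(W), 14(W); every one is W ⇒ L
n=23: moves to 20(W), 15(W); every one is W ⇒ L
n=24: moves to 21(W), 16(W); every one is W ⇒ L
n=25: can move to 22, which is L ⇒ W
Reading off the rows marked L gives the requested list; there are 13 such values of n.

0, 1, 2, 6, 7, 11, 12, 13, 17, 18, 22, 23, 24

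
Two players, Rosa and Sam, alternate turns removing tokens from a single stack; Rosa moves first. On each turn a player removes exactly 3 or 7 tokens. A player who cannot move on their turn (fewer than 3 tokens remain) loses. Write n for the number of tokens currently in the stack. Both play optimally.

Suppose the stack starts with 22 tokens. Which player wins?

Label each position W (a win for the player to move) or L (a loss). A position with no legal move is L; any other position is W exactly when some move reaches an L, and L when every move reaches a W.
n=0: no move → L
n=1: no move → L
n=2: no move → L
n=3: reaches L-position 0 → W
n=4: reaches L-position 1 → W
n=5: reaches L-position 2 → W
n=6: only reaches 3(W), which is W → L
n=7: reaches L-position 0 → W
n=8: reaches L-position 1 → W
n=9: reaches L-position 6 → W
n=10: only reaches 7(W), 3(W), all W → L
n=11: only reaches 8(W), 4(W), all W → L
n=12: only reaches 9(W), 5(W), all W → L
n=13: reaches L-position 10 → W
n=14: reaches L-position 11 → W
n=15: reaches L-position 12 → W
n=16: only reaches 13(W), 9(W), all W → L
n=17: reaches L-position 10 → W
n=18: reaches L-position 11 → W
n=19: reaches L-position 16 → W
n=20: only reaches 17(W), 13(W), all W → L
n=21: only reaches 18(W), 14(W), all W → L
n=22: only reaches 19(W), 15(W), all W → L
Every move from 22 reaches a W position, so the mover loses.

Sam wins.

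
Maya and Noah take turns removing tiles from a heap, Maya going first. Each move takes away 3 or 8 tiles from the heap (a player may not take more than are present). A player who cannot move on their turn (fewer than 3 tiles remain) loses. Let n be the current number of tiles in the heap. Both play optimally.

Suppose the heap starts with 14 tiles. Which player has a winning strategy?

Compute win/loss labels from the base case upward. A position with no move is L. Any other position is W if it can reach an L in one move, else L.
n=0: no move → L
n=1: no move → L
n=2: no move → L
n=3: W (go to 0, an L position)
n=4: W (go to 1, an L position)
n=5: W (go to 2, an L position)
n=6: L (sole option 3(W) is W)
n=7: L (sole option 4(W) is W)
n=8: W (go to 0, an L position)
n=9: W (go to 6, an L position)
n=10: W (go to 7, an L position)
n=11: L (options 8(W), 3(W) are all W)
n=12: L (options 9(W), 4(W) are all W)
n=13: L (options 10(W), 5(W) are all W)
n=14: W (go to 11, an L position)
From 14 Maya can remove 3, leaving 11, reaching an L position.

Maya wins.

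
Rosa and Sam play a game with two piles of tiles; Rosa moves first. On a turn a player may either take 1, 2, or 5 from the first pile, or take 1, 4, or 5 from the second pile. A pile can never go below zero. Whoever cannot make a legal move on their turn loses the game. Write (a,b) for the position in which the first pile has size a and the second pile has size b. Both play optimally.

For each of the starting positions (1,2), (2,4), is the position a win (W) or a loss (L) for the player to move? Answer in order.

Compute win/loss labels from the base case upward. A position with no move is L. Any other position is W if it can reach an L in one move, else L.
No move ever increases a pile, so every position that can arise here has a ≤ 2 and b ≤ 4; it is enough to label the cells with 0 ≤ a ≤ 2 and 0 ≤ b ≤ 4.
Every move lowers a or b (never raises either), so fill the grid row by row in increasing a, and left to right within a row: each cell's successors are then already labelled.
      b=0  b=1  b=2  b=3  b=4
a=0:    L    W    L    W    W
a=1:    W    L    W    L    W
a=2:    W    W    W    W    L
Cells with no legal move (terminal, hence L): (0,0).
The remaining L cells, each justified by listing all of its moves:
(0,2): →(0,1)(W) only, which is W, so L
(1,1): →(0,1)(W), (1,0)(W) — all W, so L
(1,3): →(0,3)(W), (1,2)(W) — all W, so L
(2,4): →(1,4)(W), (0,4)(W), (2,3)(W), (2,0)(W) — all W, so L
Every other cell has at least one move into one of the L cells above, so it is W.
(1,2): the move to (0,2) reaches an L cell, so W
(2,4): one of the L cells justified above, so L

(1,2): W, (2,4): L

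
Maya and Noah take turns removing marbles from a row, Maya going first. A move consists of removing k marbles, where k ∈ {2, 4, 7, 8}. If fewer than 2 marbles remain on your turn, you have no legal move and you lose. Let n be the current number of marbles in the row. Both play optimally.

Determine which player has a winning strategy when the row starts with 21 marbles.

Label each position W (a win for the player to move) or L (a loss). A position with no legal move is L; any other position is W exactly when some move reaches an L, and L when every move reaches a W.
n=0: no move → L
n=1: no move → L
n=2: →0(L), so W
n=3: →1(L), so W
n=4: →0(L), so W
n=5: →1(L), so W
n=6: →4(W), 2(W) — all W, so L
n=7: →0(L), so W
n=8: →6(L), so W
n=9: →1(L), so W
n=10: →6(L), so W
n=11: →9(W), 7(W), 4(W), 3(W) — all W, so L
n=12: →10(W), 8(W), 5(W), 4(W) — all W, so L
n=13: →11(L), so W
n=14: →12(L), so W
n=15: →11(L), so W
n=16: →12(L), so W
n=17: →15(W), 13(W), 10(W), 9(W) — all W, so L
n=18: →11(L), so W
n=19: →17(L), so W
n=20: →12(L), so W
n=21: →17(L), so W
The starting position 21 is W: Maya should remove 4, leaving 17, handing over an L position.

Maya wins.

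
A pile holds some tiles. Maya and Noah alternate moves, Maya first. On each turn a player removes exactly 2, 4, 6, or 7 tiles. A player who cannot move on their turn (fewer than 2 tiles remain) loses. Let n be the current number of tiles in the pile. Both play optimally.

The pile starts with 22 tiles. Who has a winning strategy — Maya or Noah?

Maya wins.

Work bottom-up. With no move the player to move loses. Otherwise the position is W if at least one move leads to an L position for the opponent, and L if every move leads to a W.
n=0: no move → L
n=1: no move → L
n=2: can move to 0, which is L ⇒ W
n=3: can move to 1, which is L ⇒ W
n=4: can move to 0, which is L ⇒ W
n=5: can move to 1, which is L ⇒ W
n=6: can move to 0, which is L ⇒ W
n=7: can move to 1, which is L ⇒ W
n=8: can move to 1, which is L ⇒ W
n=9: moves to 7(W), 5(W), 3(W), 2(W); every one is W ⇒ L
n=10: moves to 8(W), 6(W), 4(W), 3(W); every one is W ⇒ L
n=11: can move to 9, which is L ⇒ W
n=12: can move to 10, which is L ⇒ W
n=13: can move to 9, which is L ⇒ W
n=14: can move to 10, which is L ⇒ W
n=15: can move to 9, which is L ⇒ W
n=16: can move to 10, which is L ⇒ W
n=17: can move to 10, which is L ⇒ W
n=18: moves to 16(W), 14(W), 12(W), 11(W); every one is W ⇒ L
n=19: moves to 17(W), 15(W), 13(W), 12(W); every one is W ⇒ L
n=20: can move to 18, which is L ⇒ W
n=21: can move to 19, which is L ⇒ W
n=22: can move to 18, which is L ⇒ W
From 22 Maya can remove 4, leaving 18, reaching an L position.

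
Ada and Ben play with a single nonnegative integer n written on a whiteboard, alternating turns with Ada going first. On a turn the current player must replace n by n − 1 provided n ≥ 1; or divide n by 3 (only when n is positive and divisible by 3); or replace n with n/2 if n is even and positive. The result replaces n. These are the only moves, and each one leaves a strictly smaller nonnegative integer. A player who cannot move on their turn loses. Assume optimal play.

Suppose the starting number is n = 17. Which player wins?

Classify positions by backward induction: terminal positions (no move available) are L. From any other position, the mover wins iff some move reaches an L.
n=0: no move → L
n=1: →0(L), so W
n=2: →1(W) only, which is W, so L
n=3: →2(L), so W
n=4: →2(L), so W
n=5: →4(W) only, which is W, so L
n=6: →2(L), so W
n=7: →6(W) only, which is W, so L
n=8: →7(L), so W
n=9: →3(W), 8(W) — all W, so L
n=10: →5(L), so W
n=11: →10(W) only, which is W, so L
n=12: →11(L), so W
n=13: →12(W) only, which is W, so L
n=14: →7(L), so W
n=15: →5(L), so W
n=16: →8(W), 15(W) — all W, so L
n=17: →16(L), so W
The starting position 17 is W: Ada should move to 16, handing over an L position.

Ada wins.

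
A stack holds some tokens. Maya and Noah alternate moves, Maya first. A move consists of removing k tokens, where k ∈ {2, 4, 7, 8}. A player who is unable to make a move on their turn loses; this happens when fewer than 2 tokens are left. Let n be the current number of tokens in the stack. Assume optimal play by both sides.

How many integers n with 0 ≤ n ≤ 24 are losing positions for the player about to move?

Compute win/loss labels from the base case upward. A position with no move is L. Any other position is W if it can reach an L in one move, else L.
n=0: no move → L
n=1: no move → L
n=2: reaches L-position 0 → W
n=3: reaches L-position 1 → W
n=4: reaches L-position 0 → W
n=5: reaches L-position 1 → W
n=6: only reaches 4(W), 2(W), all W → L
n=7: reaches L-position 0 → W
n=8: reaches L-position 6 → W
n=9: reaches L-position 1 → W
n=10: reaches L-position 6 → W
n=11: only reaches 9(W), 7(W), 4(W), 3(W), all W → L
n=12: only reaches 10(W), 8(W), 5(W), 4(W), all W → L
n=13: reaches L-position 11 → W
n=14: reaches L-position 12 → W
n=15: reaches L-position 11 → W
n=16: reaches L-position 12 → W
n=17: only reaches 15(W), 13(W), 10(W), 9(W), all W → L
n=18: reaches L-position 11 → W
n=19: reaches L-position 17 → W
n=20: reaches L-position 12 → W
n=21: reaches L-position 17 → W
n=22: only reaches 20(W), 18(W), 15(W), 14(W), all W → L
n=23: only reaches 21(W), 19(W), 16(W), 15(W), all W → L
n=24: reaches L-position 22 → W
L entries with 0 ≤ n ≤ 24: n = 0, 1, 6, 11, 12, 17, 22, 23; that makes 8.

8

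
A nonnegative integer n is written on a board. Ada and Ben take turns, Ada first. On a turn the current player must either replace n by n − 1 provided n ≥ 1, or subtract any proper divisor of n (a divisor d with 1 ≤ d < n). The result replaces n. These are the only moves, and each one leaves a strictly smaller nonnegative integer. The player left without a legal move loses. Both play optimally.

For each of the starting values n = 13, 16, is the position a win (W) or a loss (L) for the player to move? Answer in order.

Classify positions by backward induction: terminal positions (no move available) are L. From any other position, the mover wins iff some move reaches an L.
n=0: no move → L
n=1: W (go to 0, an L position)
n=2: L (sole option 1(W) is W)
n=3: W (go to 2, an L position)
n=4: W (go to 2, an L position)
n=5: L (sole option 4(W) is W)
n=6: W (go to 5, an L position)
n=7: L (sole option 6(W) is W)
n=8: W (go to 7, an L position)
n=9: L (options 6(W), 8(W) are all W)
n=10: W (go to 5, an L position)
n=11: L (sole option 10(W) is W)
n=12: W (go to 9, an L position)
n=13: L (sole option 12(W) is W)
n=14: W (go to 7, an L position)
n=15: L (options 10(W), 12(W), 14(W) are all W)
n=16: W (go to 15, an L position)

13: L, 16: W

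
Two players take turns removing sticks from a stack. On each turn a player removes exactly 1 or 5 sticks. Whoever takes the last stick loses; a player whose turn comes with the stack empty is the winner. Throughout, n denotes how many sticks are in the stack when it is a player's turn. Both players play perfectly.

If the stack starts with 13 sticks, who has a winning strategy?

Build the W/L table. Terminal = W. A non-terminal position is W if it has a move to some L; otherwise it is L.
n=0: no move; the opponent has just taken the last stick and therefore loses → W
n=1: L (sole option 0(W) is W)
n=2: W (go to 1, an L position)
n=3: L (sole option 2(W) is W)
n=4: W (go to 3, an L position)
n=5: L (options 4(W), 0(W) are all W)
n=6: W (go to 5, an L position)
n=7: L (options 6(W), 2(W) are all W)
n=8: W (go to 7, an L position)
n=9: L (options 8(W), 4(W) are all W)
n=10: W (go to 9, an L position)
n=11: L (options 10(W), 6(W) are all W)
n=12: W (go to 11, an L position)
n=13: L (options 12(W), 8(W) are all W)
The starting position 13 is L: whatever the player to move does, the opponent receives a W position.

The second player wins.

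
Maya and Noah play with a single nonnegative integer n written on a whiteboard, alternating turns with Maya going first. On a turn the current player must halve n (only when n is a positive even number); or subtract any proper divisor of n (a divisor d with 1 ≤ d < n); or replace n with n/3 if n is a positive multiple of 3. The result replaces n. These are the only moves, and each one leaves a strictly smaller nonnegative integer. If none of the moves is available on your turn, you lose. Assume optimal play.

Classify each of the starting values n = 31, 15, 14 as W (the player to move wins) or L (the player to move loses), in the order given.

Build the W/L table. Terminal = L. A non-terminal position is W if it has a move to some L; otherwise it is L.
n=0: no move → L
n=1: no move → L
n=2: reaches L-position 1 → W
n=3: reaches L-position 1 → W
n=4: only reaches 2(W), 3(W), all W → L
n=5: reaches L-position 4 → W
n=6: reaches L-position 4 → W
n=7: only reaches 6(W), which is W → L
n=8: reaches L-position 4 → W
n=9: only reaches 3(W), 6(W), 8(W), all W → L
n=10: reaches L-position 9 → W
n=11: only reaches 10(W), which is W → L
n=12: reaches L-position 4 → W
n=13: only reaches 12(W), which is W → L
n=14: reaches L-position 7 → W
n=15: only reaches 5(W), 10(W), 12(W), 14(W), all W → L
n=16: reaches L-position 15 → W
n=17: only reaches 16(W), which is W → L
n=18: reaches L-position 9 → W
n=19: only reaches 18(W), which is W → L
n=20: reaches L-position 15 → W
n=21: reaches L-position 7 → W
n=22: reaches L-position 11 → W
n=23: only reaches 22(W), which is W → L
n=24: reaches L-position 23 → W
n=25: only reaches 20(W), 24(W), all W → L
n=26: reaches L-position 13 → W
n=27: reaches L-position 9 → W
n=28: only reaches 14(W), 21(W), 24(W), 26(W), 27(W), all W → L
n=29: reaches L-position 28 → W
n=30: reaches L-position 15 → W
n=31: only reaches 30(W), which is W → L

31: L, 15: L, 14: W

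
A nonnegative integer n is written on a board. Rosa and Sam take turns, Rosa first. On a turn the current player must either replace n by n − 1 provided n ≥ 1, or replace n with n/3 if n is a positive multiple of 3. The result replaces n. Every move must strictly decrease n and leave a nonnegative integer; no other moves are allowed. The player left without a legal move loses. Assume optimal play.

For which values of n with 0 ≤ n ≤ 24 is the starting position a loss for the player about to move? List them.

Classify positions by backward induction: terminal positions (no move available) are L. From any other position, the mover wins iff some move reaches an L.
n=0: no move → L
n=1: reaches L-position 0 → W
n=2: only reaches 1(W), which is W → L
n=3: reaches L-position 2 → W
n=4: only reaches 3(W), which is W → L
n=5: reaches L-position 4 → W
n=6: reaches L-position 2 → W
n=7: only reaches 6(W), which is W → L
n=8: reaches L-position 7 → W
n=9: only reaches 3(W), 8(W), all W → L
n=10: reaches L-position 9 → W
n=11: only reaches 10(W), which is W → L
n=12: reaches L-position 4 → W
n=13: only reaches 12(W), which is W → L
n=14: reaches L-position 13 → W
n=15: only reaches 5(W), 14(W), all W → L
n=16: reaches L-position 15 → W
n=17: only reaches 16(W), which is W → L
n=18: reaches L-position 17 → W
n=19: only reaches 18(W), which is W → L
n=20: reaches L-position 19 → W
n=21: reaches L-position 7 → W
n=22: only reaches 21(W), which is W → L
n=23: reaches L-position 22 → W
n=24: only reaches 8(W), 23(W), all W → L
Reading off the rows marked L gives the requested list; there are 12 such values of n.

0, 2, 4, 7, 9, 11, 13, 15, 17, 19, 22, 24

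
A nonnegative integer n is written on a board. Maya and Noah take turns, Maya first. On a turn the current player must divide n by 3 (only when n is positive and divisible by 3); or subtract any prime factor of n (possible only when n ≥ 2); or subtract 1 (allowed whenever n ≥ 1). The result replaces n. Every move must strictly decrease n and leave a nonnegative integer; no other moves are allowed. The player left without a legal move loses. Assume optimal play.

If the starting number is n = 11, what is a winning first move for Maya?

Move to 0.

Compute win/loss labels from the base case upward. A position with no move is L. Any other position is W if it can reach an L in one move, else L.
n=0: no move → L
n=1: reaches L-position 0 → W
n=2: reaches L-position 0 → W
n=3: reaches L-position 0 → W
n=4: only reaches 2(W), 3(W), all W → L
n=5: reaches L-position 0 → W
n=6: reaches L-position 4 → W
n=7: reaches L-position 0 → W
n=8: only reaches 6(W), 7(W), all W → L
n=9: reaches L-position 8 → W
n=10: reaches L-position 8 → W
n=11: reaches L-position 0 → W
From 11, the L positions reachable in one move are: 0.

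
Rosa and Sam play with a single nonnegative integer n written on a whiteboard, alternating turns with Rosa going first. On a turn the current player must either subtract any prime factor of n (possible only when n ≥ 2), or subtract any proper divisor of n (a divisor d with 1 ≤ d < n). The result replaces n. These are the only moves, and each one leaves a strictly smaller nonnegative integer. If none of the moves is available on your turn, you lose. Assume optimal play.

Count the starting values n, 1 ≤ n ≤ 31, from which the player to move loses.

6

Classify positions by backward induction: terminal positions (no move available) are L. From any other position, the mover wins iff some move reaches an L.
n=0: no move → L
n=1: no move → L
n=2: can move to 0, which is L ⇒ W
n=3: can move to 0, which is L ⇒ W
n=4: moves to 2(W), 3(W); every one is W ⇒ L
n=5: can move to 0, which is L ⇒ W
n=6: can move to 4, which is L ⇒ W
n=7: can move to 0, which is L ⇒ W
n=8: can move to 4, which is L ⇒ W
n=9: moves to 6(W), 8(W); every one is W ⇒ L
n=10: can move to 9, which is L ⇒ W
n=11: can move to 0, which is L ⇒ W
n=12: can move to 9, which is L ⇒ W
n=13: can move to 0, which is L ⇒ W
n=14: moves to 7(W), 12(W), 13(W); every one is W ⇒ L
n=15: can move to 14, which is L ⇒ W
n=16: can move to 14, which is L ⇒ W
n=17: can move to 0, which is L ⇒ W
n=18: can move to 9, which is L ⇒ W
n=19: can move to 0, which is L ⇒ W
n=20: moves to 10(W), 15(W), 16(W), 18(W), 19(W); every one is W ⇒ L
n=21: can move to 14, which is L ⇒ W
n=22: can move to 20, which is L ⇒ W
n=23: can move to 0, which is L ⇒ W
n=24: can move to 20, which is L ⇒ W
n=25: can move to 20, which is L ⇒ W
n=26: moves to 13(W), 24(W), 25(W); every one is W ⇒ L
n=27: can move to 26, which is L ⇒ W
n=28: can move to 14, which is L ⇒ W
n=29: can move to 0, which is L ⇒ W
n=30: can move to 20, which is L ⇒ W
n=31: can move to 0, which is L ⇒ W
L entries with 1 ≤ n ≤ 31 (n=0 is outside the asked range and is not counted): n = 1, 4, 9, 14, 20, 26; that makes 6.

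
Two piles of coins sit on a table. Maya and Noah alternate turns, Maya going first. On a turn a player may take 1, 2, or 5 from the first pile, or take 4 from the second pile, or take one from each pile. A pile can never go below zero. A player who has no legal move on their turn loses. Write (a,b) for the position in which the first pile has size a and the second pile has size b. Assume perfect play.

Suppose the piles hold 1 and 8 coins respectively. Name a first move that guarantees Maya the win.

Move to (0,8).

Compute win/loss labels from the base case upward. A position with no move is L. Any other position is W if it can reach an L in one move, else L.
No move ever increases a pile, so every position that can arise here has a ≤ 1 and b ≤ 8; it is enough to label the cells with 0 ≤ a ≤ 1 and 0 ≤ b ≤ 8.
Every move lowers a or b (never raises either), so fill the grid row by row in increasing a, and left to right within a row: each cell's successors are then already labelled.
      b=0  b=1  b=2  b=3  b=4  b=5  b=6  b=7  b=8
a=0:    L    L    L    L    W    W    W    W    L
a=1:    W    W    W    W    W    L    L    L    W
Cells with no legal move (terminal, hence L): (0,0), (0,1), (0,2), (0,3).
The remaining L cells, each justified by listing all of its moves:
(0,8): →(0,4)(W) only, which is W, so L
(1,5): →(0,5)(W), (1,1)(W), (0,4)(W) — all W, so L
(1,6): →(0,6)(W), (1,2)(W), (0,5)(W) — all W, so L
(1,7): →(0,7)(W), (1,3)(W), (0,6)(W) — all W, so L
Every other cell has at least one move into one of the L cells above, so it is W.
From (1,8), the L positions reachable in one move are: (0,8).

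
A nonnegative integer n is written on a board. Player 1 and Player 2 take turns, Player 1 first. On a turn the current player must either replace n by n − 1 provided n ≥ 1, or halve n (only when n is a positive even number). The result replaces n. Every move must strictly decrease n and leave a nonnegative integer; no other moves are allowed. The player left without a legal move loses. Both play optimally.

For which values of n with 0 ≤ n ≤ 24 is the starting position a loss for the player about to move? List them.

Work bottom-up. With no move the player to move loses. Otherwise the position is W if at least one move leads to an L position for the opponent, and L if every move leads to a W.
n=0: no move → L
n=1: reaches L-position 0 → W
n=2: only reaches 1(W), which is W → L
n=3: reaches L-position 2 → W
n=4: reaches L-position 2 → W
n=5: only reaches 4(W), which is W → L
n=6: reaches L-position 5 → W
n=7: only reaches 6(W), which is W → L
n=8: reaches L-position 7 → W
n=9: only reaches 8(W), which is W → L
n=10: reaches L-position 5 → W
n=11: only reaches 10(W), which is W → L
n=12: reaches L-position 11 → W
n=13: only reaches 12(W), which is W → L
n=14: reaches L-position 7 → W
n=15: only reaches 14(W), which is W → L
n=16: reaches L-position 15 → W
n=17: only reaches 16(W), which is W → L
n=18: reaches L-position 9 → W
n=19: only reaches 18(W), which is W → L
n=20: reaches L-position 19 → W
n=21: only reaches 20(W), which is W → L
n=22: reaches L-position 11 → W
n=23: only reaches 22(W), which is W → L
n=24: reaches L-position 23 → W
Reading off the rows marked L gives the requested list; there are 12 such values of n.

0, 2, 5, 7, 9, 11, 13, 15, 17, 19, 21, 23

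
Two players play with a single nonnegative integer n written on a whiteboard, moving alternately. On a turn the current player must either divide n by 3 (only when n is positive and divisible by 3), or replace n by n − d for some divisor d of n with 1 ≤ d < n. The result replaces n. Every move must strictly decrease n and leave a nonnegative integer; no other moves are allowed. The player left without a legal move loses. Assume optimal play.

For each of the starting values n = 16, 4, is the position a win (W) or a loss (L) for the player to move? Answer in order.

16: W, 4: L

Work bottom-up. With no move the player to move loses. Otherwise the position is W if at least one move leads to an L position for the opponent, and L if every move leads to a W.
n=0: no move → L
n=1: no move → L
n=2: can move to 1, which is L ⇒ W
n=3: can move to 1, which is L ⇒ W
n=4: moves to 2(W), 3(W); every one is W ⇒ L
n=5: can move to 4, which is L ⇒ W
n=6: can move to 4, which is L ⇒ W
n=7: the only move is to 6(W), a W ⇒ L
n=8: can move to 4, which is L ⇒ W
n=9: moves to 3(W), 6(W), 8(W); every one is W ⇒ L
n=10: can move to 9, which is L ⇒ W
n=11: the only move is to 10(W), a W ⇒ L
n=12: can move to 4, which is L ⇒ W
n=13: the only move is to 12(W), a W ⇒ L
n=14: can move to 7, which is L ⇒ W
n=15: moves to 5(W), 10(W), 12(W), 14(W); every one is W ⇒ L
n=16: can move to 15, which is L ⇒ W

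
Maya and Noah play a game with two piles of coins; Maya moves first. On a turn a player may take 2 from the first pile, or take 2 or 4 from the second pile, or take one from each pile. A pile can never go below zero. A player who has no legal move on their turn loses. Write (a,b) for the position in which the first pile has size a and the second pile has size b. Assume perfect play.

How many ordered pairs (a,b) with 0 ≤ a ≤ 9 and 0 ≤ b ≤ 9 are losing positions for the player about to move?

40

Work bottom-up. With no move the player to move loses. Otherwise the position is W if at least one move leads to an L position for the opponent, and L if every move leads to a W.
Every move lowers a or b (never raises either), so fill the grid row by row in increasing a, and left to right within a row: each cell's successors are then already labelled.
      b=0  b=1  b=2  b=3  b=4  b=5  b=6  b=7  b=8  b=9
a=0:    L    L    W    W    W    W    L    L    W    W
a=1:    L    W    W    L    W    W    L    W    W    L
a=2:    W    W    L    L    W    W    W    W    L    L
a=3:    W    L    L    W    W    W    W    L    L    W
a=4:    L    L    W    W    W    W    L    L    W    W
a=5:    L    W    W    L    W    W    L    W    W    L
a=6:    W    W    L    L    W    W    W    W    L    L
a=7:    W    L    L    W    W    W    W    L    L    W
a=8:    L    L    W    W    W    W    L    L    W    W
a=9:    L    W    W    L    W    W    L    W    W    L
Cells with no legal move (terminal, hence L): (0,0), (0,1), (1,0).
The remaining L cells, each justified by listing all of its moves:
(0,6): →(0,4)(W), (0,2)(W) — all W, so L
(0,7): →(0,5)(W), (0,3)(W) — all W, so L
(1,3): →(1,1)(W), (0,2)(W) — all W, so L
(1,6): →(1,4)(W), (1,2)(W), (0,5)(W) — all W, so L
(1,9): →(1,7)(W), (1,5)(W), (0,8)(W) — all W, so L
(2,2): →(0,2)(W), (2,0)(W), (1,1)(W) — all W, so L
(2,3): →(0,3)(W), (2,1)(W), (1,2)(W) — all W, so L
(2,8): →(0,8)(W), (2,6)(W), (2,4)(W), (1,7)(W) — all W, so L
(2,9): →(0,9)(W), (2,7)(W), (2,5)(W), (1,8)(W) — all W, so L
(3,1): →(1,1)(W), (2,0)(W) — all W, so L
(3,2): →(1,2)(W), (3,0)(W), (2,1)(W) — all W, so L
(3,7): →(1,7)(W), (3,5)(W), (3,3)(W), (2,6)(W) — all W, so L
(3,8): →(1,8)(W), (3,6)(W), (3,4)(W), (2,7)(W) — all W, so L
(4,0): →(2,0)(W) only, which is W, so L
(4,1): →(2,1)(W), (3,0)(W) — all W, so L
(4,6): →(2,6)(W), (4,4)(W), (4,2)(W), (3,5)(W) — all W, so L
(4,7): →(2,7)(W), (4,5)(W), (4,3)(W), (3,6)(W) — all W, so L
(5,0): →(3,0)(W) only, which is W, so L
(5,3): →(3,3)(W), (5,1)(W), (4,2)(W) — all W, so L
(5,6): →(3,6)(W), (5,4)(W), (5,2)(W), (4,5)(W) — all W, so L
(5,9): →(3,9)(W), (5,7)(W), (5,5)(W), (4,8)(W) — all W, so L
(6,2): →(4,2)(W), (6,0)(W), (5,1)(W) — all W, so L
(6,3): →(4,3)(W), (6,1)(W), (5,2)(W) — all W, so L
(6,8): →(4,8)(W), (6,6)(W), (6,4)(W), (5,7)(W) — all W, so L
(6,9): →(4,9)(W), (6,7)(W), (6,5)(W), (5,8)(W) — all W, so L
(7,1): →(5,1)(W), (6,0)(W) — all W, so L
(7,2): →(5,2)(W), (7,0)(W), (6,1)(W) — all W, so L
(7,7): →(5,7)(W), (7,5)(W), (7,3)(W), (6,6)(W) — all W, so L
(7,8): →(5,8)(W), (7,6)(W), (7,4)(W), (6,7)(W) — all W, so L
(8,0): →(6,0)(W) only, which is W, so L
(8,1): →(6,1)(W), (7,0)(W) — all W, so L
(8,6): →(6,6)(W), (8,4)(W), (8,2)(W), (7,5)(W) — all W, so L
(8,7): →(6,7)(W), (8,5)(W), (8,3)(W), (7,6)(W) — all W, so L
(9,0): →(7,0)(W) only, which is W, so L
(9,3): →(7,3)(W), (9,1)(W), (8,2)(W) — all W, so L
(9,6): →(7,6)(W), (9,4)(W), (9,2)(W), (8,5)(W) — all W, so L
(9,9): →(7,9)(W), (9,7)(W), (9,5)(W), (8,8)(W) — all W, so L
Every other cell has at least one move into one of the L cells above, so it is W.
L cells per row: a=0: 4, a=1: 4, a=2: 4, a=3: 4, a=4: 4, a=5: 4, a=6: 4, a=7: 4, a=8: 4, a=9: 4; total 40.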